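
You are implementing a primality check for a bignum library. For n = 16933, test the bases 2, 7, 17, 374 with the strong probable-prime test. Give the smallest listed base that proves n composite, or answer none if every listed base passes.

n − 1 = 16932 = 2^2 · 4233, so s = 2 and d = 4233.
Base 2: x_0 = 2^4233 mod 16933 = 12538. x_0 is neither 1 nor 16932, so continue squaring. x_1 = 12538^2 mod 16933 = 12405. Reached i = s−1 = 1 without hitting −1: 2 is a Miller–Rabin witness and 16933 is composite.
Base 7: x_0 = 7^4233 mod 16933 = 4088. x_0 is neither 1 nor 16932, so continue squaring. x_1 = 4088^2 mod 16933 = 15806. Reached i = s−1 = 1 without hitting −1: 7 is a Miller–Rabin witness and 16933 is composite.
Base 17: x_0 = 17^4233 mod 16933 = 13754. x_0 is neither 1 nor 16932, so continue squaring. x_1 = 13754^2 mod 16933 = 13973. Reached i = s−1 = 1 without hitting −1: 17 is a Miller–Rabin witness and 16933 is composite.
Base 374: x_0 = 374^4233 mod 16933 = 2540. x_0 is neither 1 nor 16932, so continue squaring. x_1 = 2540^2 mod 16933 = 127. Reached i = s−1 = 1 without hitting −1: 374 is a Miller–Rabin witness and 16933 is composite.
The smallest witness among the given bases is 2.

2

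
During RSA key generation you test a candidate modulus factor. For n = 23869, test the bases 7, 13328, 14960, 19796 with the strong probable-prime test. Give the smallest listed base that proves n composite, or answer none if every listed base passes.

n − 1 = 23868 = 2^2 · 5967, so s = 2 and d = 5967.
Base 7: x_0 = 7^5967 mod 23869 = 12253. x_0 is neither 1 nor 23868, so continue squaring. x_1 = 12253^2 mod 23869 = 23868. x_1 ≡ −1, so 7 is not a witness.
Base 13328: x_0 = 13328^5967 mod 23869 = 23868. x_0 = 23868 ≡ −1, so 13328 is not a witness.
Base 14960: x_0 = 14960^5967 mod 23869 = 11616. x_0 is neither 1 nor 23868, so continue squaring. x_1 = 11616^2 mod 23869 = 23868. x_1 ≡ −1, so 14960 is not a witness.
Base 19796: x_0 = 19796^5967 mod 23869 = 23868. x_0 = 23868 ≡ −1, so 19796 is not a witness.
No listed base is a witness for 23869.

none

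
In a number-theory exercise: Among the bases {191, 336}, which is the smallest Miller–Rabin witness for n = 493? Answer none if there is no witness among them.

none

n − 1 = 492 = 2^2 · 123, so s = 2 and d = 123.
Base 191: x_0 = 191^123 mod 493 = 302. x_0 is neither 1 nor 492, so continue squaring. x_1 = 302^2 mod 493 = 492. x_1 ≡ −1, so 191 is not a witness.
Base 336: x_0 = 336^123 mod 493 = 157. x_0 is neither 1 nor 492, so continue squaring. x_1 = 157^2 mod 493 = 492. x_1 ≡ −1, so 336 is not a witness.
No listed base is a witness for 493.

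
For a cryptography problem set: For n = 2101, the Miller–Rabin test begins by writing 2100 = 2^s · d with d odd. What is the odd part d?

525

Halving: 2100 → 1050 → 525; 525 is odd.
So 2100 = 2^2 · 525.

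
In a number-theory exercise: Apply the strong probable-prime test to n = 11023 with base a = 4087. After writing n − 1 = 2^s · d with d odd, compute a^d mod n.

3795

n − 1 = 11022 = 2^1 · 5511, so s = 1 and d = 5511.
By repeated squaring, 4087^5511 ≡ 3795 (mod 11023).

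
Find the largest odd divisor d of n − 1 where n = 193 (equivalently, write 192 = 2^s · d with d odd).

Halving: 192 → 96 → 48 → 24 → 12 → 6 → 3; 3 is odd.
So 192 = 2^6 · 3.

3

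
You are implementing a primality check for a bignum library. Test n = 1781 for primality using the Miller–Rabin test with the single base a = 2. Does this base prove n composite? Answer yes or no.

yes

n − 1 = 1780 = 2^2 · 445, so s = 2 and d = 445.
x_0 = 2^445 mod 1781 = 951.
x_0 is neither 1 nor 1780, so continue squaring.
x_1 = 951^2 mod 1781 = 1434.
Reached i = s−1 = 1 without hitting −1: 2 is a Miller–Rabin witness and 1781 is composite.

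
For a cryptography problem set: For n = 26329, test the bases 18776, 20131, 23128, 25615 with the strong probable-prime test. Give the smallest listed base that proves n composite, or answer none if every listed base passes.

20131

n − 1 = 26328 = 2^3 · 3291, so s = 3 and d = 3291.
Base 18776: x_0 = 18776^3291 mod 26329 = 13968. x_0 is neither 1 nor 26328, so continue squaring. x_1 = 13968^2 mod 26329 = 7134. x_2 = 7134^2 mod 26329 = 26328. x_2 ≡ −1, so 18776 is not a witness.
Base 20131: x_0 = 20131^3291 mod 26329 = 23913. x_0 is neither 1 nor 26328, so continue squaring. x_1 = 23913^2 mod 26329 = 18347. x_2 = 18347^2 mod 26329 = 22473. Reached i = s−1 = 2 without hitting −1: 20131 is a Miller–Rabin witness and 26329 is composite.
Base 23128: x_0 = 23128^3291 mod 26329 = 17188. x_0 is neither 1 nor 26328, so continue squaring. x_1 = 17188^2 mod 26329 = 15964. x_2 = 15964^2 mod 26329 = 10905. Reached i = s−1 = 2 without hitting −1: 23128 is a Miller–Rabin witness and 26329 is composite.
Base 25615: x_0 = 25615^3291 mod 26329 = 11664. x_0 is neither 1 nor 26328, so continue squaring. x_1 = 11664^2 mod 26329 = 6953. x_2 = 6953^2 mod 26329 = 4165. Reached i = s−1 = 2 without hitting −1: 25615 is a Miller–Rabin witness and 26329 is composite.
The smallest witness among the given bases is 20131.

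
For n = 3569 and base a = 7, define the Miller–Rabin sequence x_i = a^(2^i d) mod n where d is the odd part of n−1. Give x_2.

1498

n − 1 = 3568 = 2^4 · 223, so s = 4 and d = 223.
x_0 = 7^223 mod 3569 = 1254.
x_1 = 1254^2 mod 3569 = 2156.
x_2 = 2156^2 mod 3569 = 1498.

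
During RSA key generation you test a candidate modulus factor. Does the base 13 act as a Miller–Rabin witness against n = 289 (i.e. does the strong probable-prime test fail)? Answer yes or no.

n − 1 = 288 = 2^5 · 9, so s = 5 and d = 9.
Repeated squaring mod 289: 13^1 ≡ 13, 13^2 ≡ 169, 13^4 ≡ 239, 13^8 ≡ 188.
9 = 8 + 1, so 13^9 ≡ 188·13 ≡ 132 (mod 289).
x_0 = 13^9 mod 289 = 132.
x_0 is neither 1 nor 288, so continue squaring.
x_1 = 132^2 mod 289 = 84.
x_2 = 84^2 mod 289 = 120.
x_3 = 120^2 mod 289 = 239.
x_4 = 239^2 mod 289 = 188.
Reached i = s−1 = 4 without hitting −1: 13 is a Miller–Rabin witness and 289 is composite.

yes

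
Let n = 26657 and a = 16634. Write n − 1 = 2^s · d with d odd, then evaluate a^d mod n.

1479

n − 1 = 26656 = 2^5 · 833, so s = 5 and d = 833.
16634^833 mod 26657 = 1479.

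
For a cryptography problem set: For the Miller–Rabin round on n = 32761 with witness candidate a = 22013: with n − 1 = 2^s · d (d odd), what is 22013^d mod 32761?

n − 1 = 32760 = 2^3 · 4095, so s = 3 and d = 4095.
22013^4095 mod 32761 = 17357.

17357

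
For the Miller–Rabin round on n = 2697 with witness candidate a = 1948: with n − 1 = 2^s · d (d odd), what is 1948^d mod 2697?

1948

n − 1 = 2696 = 2^3 · 337, so s = 3 and d = 337.
By repeated squaring, 1948^337 ≡ 1948 (mod 2697).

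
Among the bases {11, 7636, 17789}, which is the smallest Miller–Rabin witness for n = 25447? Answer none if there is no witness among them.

n − 1 = 25446 = 2^1 · 12723, so s = 1 and d = 12723.
Base 11: x_0 = 11^12723 mod 25447 = 25446. x_0 = 25446 ≡ −1, so 11 is not a witness.
Base 7636: x_0 = 7636^12723 mod 25447 = 1. x_0 = 1, so 7636 is not a witness.
Base 17789: x_0 = 17789^12723 mod 25447 = 25446. x_0 = 25446 ≡ −1, so 17789 is not a witness.
No listed base is a witness for 25447.

none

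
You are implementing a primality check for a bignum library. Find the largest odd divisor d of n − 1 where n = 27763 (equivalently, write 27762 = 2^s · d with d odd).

13881

Halving: 27762 → 13881; 13881 is odd.
So 27762 = 2^1 · 13881.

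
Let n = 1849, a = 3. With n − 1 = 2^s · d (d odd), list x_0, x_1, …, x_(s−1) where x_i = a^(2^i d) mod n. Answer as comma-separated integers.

1375, 947, 44

n − 1 = 1848 = 2^3 · 231, so s = 3 and d = 231.
x_0 = 3^231 mod 1849 = 1375.
x_1 = 1375^2 mod 1849 = 947.
x_2 = 947^2 mod 1849 = 44.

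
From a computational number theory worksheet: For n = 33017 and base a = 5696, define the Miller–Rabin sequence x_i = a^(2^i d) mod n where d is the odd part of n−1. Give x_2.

n − 1 = 33016 = 2^3 · 4127, so s = 3 and d = 4127.
x_0 = 5696^4127 mod 33017 = 5721.
x_1 = 5721^2 mod 33017 = 9994.
x_2 = 9994^2 mod 33017 = 3611.

3611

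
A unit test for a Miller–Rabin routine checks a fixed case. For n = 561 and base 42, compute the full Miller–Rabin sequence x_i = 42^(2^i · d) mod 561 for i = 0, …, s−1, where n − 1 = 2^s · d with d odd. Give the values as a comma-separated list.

342, 276, 441, 375

n − 1 = 560 = 2^4 · 35, so s = 4 and d = 35.
x_0 = 42^35 mod 561 = 342.
x_1 = 342^2 mod 561 = 276.
x_2 = 276^2 mod 561 = 441.
x_3 = 441^2 mod 561 = 375.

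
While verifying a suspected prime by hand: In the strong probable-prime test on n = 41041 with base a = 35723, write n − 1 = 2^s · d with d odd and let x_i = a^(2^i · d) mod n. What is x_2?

24025

n − 1 = 41040 = 2^4 · 2565, so s = 4 and d = 2565.
Repeated squaring mod 41041: 35723^1 ≡ 35723, 35723^2 ≡ 3875, 35723^4 ≡ 35660, 35723^8 ≡ 21256, 35723^16 ≡ 38208, 35723^32 ≡ 22894, 35723^64 ≡ 625, 35723^128 ≡ 21256, 35723^256 ≡ 38208, 35723^512 ≡ 22894, 35723^1024 ≡ 625, 35723^2048 ≡ 21256.
2565 = 2048 + 512 + 4 + 1, so 35723^2565 ≡ 21256·22894·35660·35723 ≡ 16444 (mod 41041).
x_0 = 16444.
x_1 = 16444^2 mod 41041 = 27028.
x_2 = 27028^2 mod 41041 = 24025.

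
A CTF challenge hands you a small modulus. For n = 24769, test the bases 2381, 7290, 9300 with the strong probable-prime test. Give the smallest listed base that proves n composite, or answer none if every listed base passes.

2381

n − 1 = 24768 = 2^6 · 387, so s = 6 and d = 387.
Base 2381: x_0 = 2381^387 mod 24769 = 10541. x_0 is neither 1 nor 24768, so continue squaring. x_1 = 10541^2 mod 24769 = 23716. x_2 = 23716^2 mod 24769 = 18973. x_3 = 18973^2 mod 24769 = 6852. x_4 = 6852^2 mod 24769 = 12649. x_5 = 12649^2 mod 24769 = 14230. Reached i = s−1 = 5 without hitting −1: 2381 is a Miller–Rabin witness and 24769 is composite.
Base 7290: x_0 = 7290^387 mod 24769 = 21019. x_0 is neither 1 nor 24768, so continue squaring. x_1 = 21019^2 mod 24769 = 18477. x_2 = 18477^2 mod 24769 = 8402. x_3 = 8402^2 mod 24769 = 1954. x_4 = 1954^2 mod 24769 = 3690. x_5 = 3690^2 mod 24769 = 17919. Reached i = s−1 = 5 without hitting −1: 7290 is a Miller–Rabin witness and 24769 is composite.
Base 9300: x_0 = 9300^387 mod 24769 = 16678. x_0 is neither 1 nor 24768, so continue squaring. x_1 = 16678^2 mod 24769 = 24583. x_2 = 24583^2 mod 24769 = 9827. x_3 = 9827^2 mod 24769 = 20367. x_4 = 20367^2 mod 24769 = 8246. x_5 = 8246^2 mod 24769 = 5611. Reached i = s−1 = 5 without hitting −1: 9300 is a Miller–Rabin witness and 24769 is composite.
The smallest witness among the given bases is 2381.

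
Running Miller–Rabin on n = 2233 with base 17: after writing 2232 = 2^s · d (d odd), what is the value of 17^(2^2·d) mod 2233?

n − 1 = 2232 = 2^3 · 279, so s = 3 and d = 279.
x_0 = 17^279 mod 2233 = 244.
x_1 = 244^2 mod 2233 = 1478.
x_2 = 1478^2 mod 2233 = 610.

610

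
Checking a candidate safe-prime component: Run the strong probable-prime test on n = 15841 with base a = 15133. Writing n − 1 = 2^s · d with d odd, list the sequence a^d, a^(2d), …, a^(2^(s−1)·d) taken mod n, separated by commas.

n − 1 = 15840 = 2^5 · 495, so s = 5 and d = 495.
x_0 = 15133^495 mod 15841 = 4682.
x_1 = 4682^2 mod 15841 = 13021.
x_2 = 13021^2 mod 15841 = 218.
x_3 = 218^2 mod 15841 = 1.
x_4 = 1^2 mod 15841 = 1.

4682, 13021, 218, 1, 1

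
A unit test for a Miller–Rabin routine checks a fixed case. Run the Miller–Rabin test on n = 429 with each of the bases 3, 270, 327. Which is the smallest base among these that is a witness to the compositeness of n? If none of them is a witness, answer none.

3

n − 1 = 428 = 2^2 · 107, so s = 2 and d = 107.
Base 3: x_0 = 3^107 mod 429 = 9. x_0 is neither 1 nor 428, so continue squaring. x_1 = 9^2 mod 429 = 81. Reached i = s−1 = 1 without hitting −1: 3 is a Miller–Rabin witness and 429 is composite.
Base 270: x_0 = 270^107 mod 429 = 30. x_0 is neither 1 nor 428, so continue squaring. x_1 = 30^2 mod 429 = 42. Reached i = s−1 = 1 without hitting −1: 270 is a Miller–Rabin witness and 429 is composite.
Base 327: x_0 = 327^107 mod 429 = 189. x_0 is neither 1 nor 428, so continue squaring. x_1 = 189^2 mod 429 = 114. Reached i = s−1 = 1 without hitting −1: 327 is a Miller–Rabin witness and 429 is composite.
The smallest witness among the given bases is 3.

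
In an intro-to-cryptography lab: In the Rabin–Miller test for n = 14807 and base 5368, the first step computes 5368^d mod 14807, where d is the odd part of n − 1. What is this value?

n − 1 = 14806 = 2^1 · 7403, so s = 1 and d = 7403.
5368^7403 mod 14807 = 12193.

12193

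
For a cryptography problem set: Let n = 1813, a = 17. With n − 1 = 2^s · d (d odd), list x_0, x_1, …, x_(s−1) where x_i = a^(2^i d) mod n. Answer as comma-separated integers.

1525, 1359

n − 1 = 1812 = 2^2 · 453, so s = 2 and d = 453.
x_0 = 17^453 mod 1813 = 1525.
x_1 = 1525^2 mod 1813 = 1359.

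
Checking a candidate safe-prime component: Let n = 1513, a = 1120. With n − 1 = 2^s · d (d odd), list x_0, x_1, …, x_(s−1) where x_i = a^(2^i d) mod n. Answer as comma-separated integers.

n − 1 = 1512 = 2^3 · 189, so s = 3 and d = 189.
x_0 = 1120^189 mod 1513 = 393.
x_1 = 393^2 mod 1513 = 123.
x_2 = 123^2 mod 1513 = 1512.

393, 123, 1512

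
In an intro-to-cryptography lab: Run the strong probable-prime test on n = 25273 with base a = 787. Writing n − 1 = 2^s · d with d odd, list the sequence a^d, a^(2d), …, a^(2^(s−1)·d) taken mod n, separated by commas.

17590, 16034, 12200

n − 1 = 25272 = 2^3 · 3159, so s = 3 and d = 3159.
x_0 = 787^3159 mod 25273 = 17590.
x_1 = 17590^2 mod 25273 = 16034.
x_2 = 16034^2 mod 25273 = 12200.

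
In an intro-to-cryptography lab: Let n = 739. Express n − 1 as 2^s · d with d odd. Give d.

Halving: 738 → 369; 369 is odd.
So 738 = 2^1 · 369.

369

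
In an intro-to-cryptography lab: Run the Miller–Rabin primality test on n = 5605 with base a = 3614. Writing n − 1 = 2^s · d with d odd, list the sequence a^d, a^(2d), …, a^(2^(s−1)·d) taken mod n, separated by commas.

4324, 4301

n − 1 = 5604 = 2^2 · 1401, so s = 2 and d = 1401.
x_0 = 3614^1401 mod 5605 = 4324.
x_1 = 4324^2 mod 5605 = 4301.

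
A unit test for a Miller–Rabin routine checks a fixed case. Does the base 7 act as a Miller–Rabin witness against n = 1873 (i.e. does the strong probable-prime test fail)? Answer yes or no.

no

n − 1 = 1872 = 2^4 · 117, so s = 4 and d = 117.
x_0 = 7^117 mod 1873 = 1.
x_0 = 1, so 7 is not a witness.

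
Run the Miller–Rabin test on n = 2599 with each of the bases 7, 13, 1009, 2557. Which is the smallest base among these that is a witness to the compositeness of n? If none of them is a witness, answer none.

7

n − 1 = 2598 = 2^1 · 1299, so s = 1 and d = 1299.
Base 7: x_0 = 7^1299 mod 2599 = 1893. x_0 ∉ {1, 2598} and s = 1, so 7 is a Miller–Rabin witness and 2599 is composite.
Base 13: x_0 = 13^1299 mod 2599 = 1232. x_0 ∉ {1, 2598} and s = 1, so 13 is a Miller–Rabin witness and 2599 is composite.
Base 1009: x_0 = 1009^1299 mod 2599 = 2228. x_0 ∉ {1, 2598} and s = 1, so 1009 is a Miller–Rabin witness and 2599 is composite.
Base 2557: x_0 = 2557^1299 mod 2599 = 2074. x_0 ∉ {1, 2598} and s = 1, so 2557 is a Miller–Rabin witness and 2599 is composite.
The smallest witness among the given bases is 7.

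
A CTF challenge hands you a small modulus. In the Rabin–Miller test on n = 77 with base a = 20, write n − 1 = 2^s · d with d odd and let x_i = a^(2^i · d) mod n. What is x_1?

36

n − 1 = 76 = 2^2 · 19, so s = 2 and d = 19.
x_0 = 20^19 mod 77 = 27.
x_1 = 27^2 mod 77 = 36.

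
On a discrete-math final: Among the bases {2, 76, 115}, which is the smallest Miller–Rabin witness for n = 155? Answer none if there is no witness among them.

n − 1 = 154 = 2^1 · 77, so s = 1 and d = 77.
Base 2: x_0 = 2^77 mod 155 = 97. x_0 ∉ {1, 154} and s = 1, so 2 is a Miller–Rabin witness and 155 is composite.
Base 76: x_0 = 76^77 mod 155 = 41. x_0 ∉ {1, 154} and s = 1, so 76 is a Miller–Rabin witness and 155 is composite.
Base 115: x_0 = 115^77 mod 155 = 105. x_0 ∉ {1, 154} and s = 1, so 115 is a Miller–Rabin witness and 155 is composite.
The smallest witness among the given bases is 2.

2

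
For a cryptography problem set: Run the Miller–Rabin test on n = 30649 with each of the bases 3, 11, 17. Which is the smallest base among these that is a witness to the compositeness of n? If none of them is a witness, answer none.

none

n − 1 = 30648 = 2^3 · 3831, so s = 3 and d = 3831.
Base 3: x_0 = 3^3831 mod 30649 = 30648. x_0 = 30648 ≡ −1, so 3 is not a witness.
Base 11: x_0 = 11^3831 mod 30649 = 1. x_0 = 1, so 11 is not a witness.
Base 17: x_0 = 17^3831 mod 30649 = 1. x_0 = 1, so 17 is not a witness.
No listed base is a witness for 30649.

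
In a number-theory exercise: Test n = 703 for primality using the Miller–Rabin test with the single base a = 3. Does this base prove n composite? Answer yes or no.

n − 1 = 702 = 2^1 · 351, so s = 1 and d = 351.
Repeated squaring mod 703: 3^1 ≡ 3, 3^2 ≡ 9, 3^4 ≡ 81, 3^8 ≡ 234, 3^16 ≡ 625, 3^32 ≡ 460, 3^64 ≡ 700, 3^128 ≡ 9, 3^256 ≡ 81.
351 = 256 + 64 + 16 + 8 + 4 + 2 + 1, so 3^351 ≡ 81·700·625·234·81·9·3 ≡ 702 (mod 703).
x_0 = 3^351 mod 703 = 702.
x_0 = 702 ≡ −1, so 3 is not a witness.

no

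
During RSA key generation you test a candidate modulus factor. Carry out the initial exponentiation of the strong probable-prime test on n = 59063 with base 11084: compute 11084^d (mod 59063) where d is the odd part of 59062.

1

n − 1 = 59062 = 2^1 · 29531, so s = 1 and d = 29531.
11084^29531 mod 59063 = 1.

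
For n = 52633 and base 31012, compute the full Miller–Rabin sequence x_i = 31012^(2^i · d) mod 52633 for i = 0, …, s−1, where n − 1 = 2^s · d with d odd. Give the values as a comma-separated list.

n − 1 = 52632 = 2^3 · 6579, so s = 3 and d = 6579.
x_0 = 31012^6579 mod 52633 = 41819.
x_1 = 41819^2 mod 52633 = 44703.
x_2 = 44703^2 mod 52633 = 41098.

41819, 44703, 41098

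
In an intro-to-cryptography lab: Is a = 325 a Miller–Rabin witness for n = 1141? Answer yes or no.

no

n − 1 = 1140 = 2^2 · 285, so s = 2 and d = 285.
x_0 = 325^285 mod 1141 = 1140.
x_0 = 1140 ≡ −1, so 325 is not a witness.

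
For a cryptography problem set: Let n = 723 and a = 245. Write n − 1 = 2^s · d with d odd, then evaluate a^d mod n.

245

n − 1 = 722 = 2^1 · 361, so s = 1 and d = 361.
By repeated squaring, 245^361 ≡ 245 (mod 723).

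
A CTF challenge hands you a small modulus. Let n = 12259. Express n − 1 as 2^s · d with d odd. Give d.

Halving: 12258 → 6129; 6129 is odd.
So 12258 = 2^1 · 6129.

6129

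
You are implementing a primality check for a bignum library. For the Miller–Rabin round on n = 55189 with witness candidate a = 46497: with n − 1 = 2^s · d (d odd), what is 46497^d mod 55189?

2893

n − 1 = 55188 = 2^2 · 13797, so s = 2 and d = 13797.
46497^13797 mod 55189 = 2893.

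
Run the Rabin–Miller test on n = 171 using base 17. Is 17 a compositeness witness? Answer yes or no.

n − 1 = 170 = 2^1 · 85, so s = 1 and d = 85.
x_0 = 17^85 mod 171 = 35.
x_0 ∉ {1, 170} and s = 1, so 17 is a Miller–Rabin witness and 171 is composite.

yes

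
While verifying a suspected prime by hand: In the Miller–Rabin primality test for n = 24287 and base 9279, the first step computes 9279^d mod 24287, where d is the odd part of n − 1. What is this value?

5309

n − 1 = 24286 = 2^1 · 12143, so s = 1 and d = 12143.
9279^12143 mod 24287 = 5309.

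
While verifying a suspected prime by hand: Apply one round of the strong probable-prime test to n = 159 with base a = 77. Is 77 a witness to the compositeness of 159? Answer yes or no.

n − 1 = 158 = 2^1 · 79, so s = 1 and d = 79.
x_0 = 77^79 mod 159 = 77.
x_0 ∉ {1, 158} and s = 1, so 77 is a Miller–Rabin witness and 159 is composite.

yes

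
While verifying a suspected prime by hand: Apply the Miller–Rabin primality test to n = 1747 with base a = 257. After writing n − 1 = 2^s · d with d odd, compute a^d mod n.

n − 1 = 1746 = 2^1 · 873, so s = 1 and d = 873.
257^873 mod 1747 = 1.

1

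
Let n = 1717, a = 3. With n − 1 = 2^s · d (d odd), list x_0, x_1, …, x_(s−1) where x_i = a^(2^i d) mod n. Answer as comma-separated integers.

n − 1 = 1716 = 2^2 · 429, so s = 2 and d = 429.
x_0 = 3^429 mod 1717 = 709.
x_1 = 709^2 mod 1717 = 1317.

709, 1317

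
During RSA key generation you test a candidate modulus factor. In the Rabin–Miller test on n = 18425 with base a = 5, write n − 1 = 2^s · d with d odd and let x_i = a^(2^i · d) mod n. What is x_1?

10400

n − 1 = 18424 = 2^3 · 2303, so s = 3 and d = 2303.
x_0 = 5^2303 mod 18425 = 12775.
x_1 = 12775^2 mod 18425 = 10400.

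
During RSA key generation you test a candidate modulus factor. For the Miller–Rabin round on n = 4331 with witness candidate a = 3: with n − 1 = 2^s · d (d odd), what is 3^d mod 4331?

n − 1 = 4330 = 2^1 · 2165, so s = 1 and d = 2165.
3^2165 mod 4331 = 2317.

2317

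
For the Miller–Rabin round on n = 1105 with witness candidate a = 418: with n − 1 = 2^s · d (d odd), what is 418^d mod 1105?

n − 1 = 1104 = 2^4 · 69, so s = 4 and d = 69.
418^69 mod 1105 = 278.

278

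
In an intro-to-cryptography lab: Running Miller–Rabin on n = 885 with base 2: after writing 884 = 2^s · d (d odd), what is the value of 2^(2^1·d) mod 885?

49

n − 1 = 884 = 2^2 · 221, so s = 2 and d = 221.
By repeated squaring, 2^221 ≡ 347 (mod 885).
x_0 = 347.
x_1 = 347^2 mod 885 = 49.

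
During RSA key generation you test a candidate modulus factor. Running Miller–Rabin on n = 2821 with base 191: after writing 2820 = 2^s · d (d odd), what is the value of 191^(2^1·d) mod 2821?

1

n − 1 = 2820 = 2^2 · 705, so s = 2 and d = 705.
x_0 = 191^705 mod 2821 = 1.
x_1 = 1^2 mod 2821 = 1.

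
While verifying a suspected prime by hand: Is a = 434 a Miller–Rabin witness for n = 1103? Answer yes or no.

n − 1 = 1102 = 2^1 · 551, so s = 1 and d = 551.
Repeated squaring mod 1103: 434^1 ≡ 434, 434^2 ≡ 846, 434^4 ≡ 972, 434^8 ≡ 616, 434^16 ≡ 24, 434^32 ≡ 576, 434^64 ≡ 876, 434^128 ≡ 791, 434^256 ≡ 280, 434^512 ≡ 87.
551 = 512 + 32 + 4 + 2 + 1, so 434^551 ≡ 87·576·972·846·434 ≡ 1 (mod 1103).
x_0 = 434^551 mod 1103 = 1.
x_0 = 1, so 434 is not a witness.

no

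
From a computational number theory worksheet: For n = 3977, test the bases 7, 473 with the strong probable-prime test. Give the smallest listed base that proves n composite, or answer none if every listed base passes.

n − 1 = 3976 = 2^3 · 497, so s = 3 and d = 497.
Base 7: x_0 = 7^497 mod 3977 = 1998. x_0 is neither 1 nor 3976, so continue squaring. x_1 = 1998^2 mod 3977 = 3073. x_2 = 3073^2 mod 3977 = 1931. Reached i = s−1 = 2 without hitting −1: 7 is a Miller–Rabin witness and 3977 is composite.
Base 473: x_0 = 473^497 mod 3977 = 2607. x_0 is neither 1 nor 3976, so continue squaring. x_1 = 2607^2 mod 3977 = 3733. x_2 = 3733^2 mod 3977 = 3858. Reached i = s−1 = 2 without hitting −1: 473 is a Miller–Rabin witness and 3977 is composite.
The smallest witness among the given bases is 7.

7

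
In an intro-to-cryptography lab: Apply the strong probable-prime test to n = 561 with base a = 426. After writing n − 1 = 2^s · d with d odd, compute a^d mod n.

120

n − 1 = 560 = 2^4 · 35, so s = 4 and d = 35.
By repeated squaring, 426^35 ≡ 120 (mod 561).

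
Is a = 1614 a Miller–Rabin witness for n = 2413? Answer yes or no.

no

n − 1 = 2412 = 2^2 · 603, so s = 2 and d = 603.
x_0 = 1614^603 mod 2413 = 2412.
x_0 = 2412 ≡ −1, so 1614 is not a witness.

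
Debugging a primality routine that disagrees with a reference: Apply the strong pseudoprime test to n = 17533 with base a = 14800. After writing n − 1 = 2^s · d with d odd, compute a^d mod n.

6464

n − 1 = 17532 = 2^2 · 4383, so s = 2 and d = 4383.
14800^4383 mod 17533 = 6464.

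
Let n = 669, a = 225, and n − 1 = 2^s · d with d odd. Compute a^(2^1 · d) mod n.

n − 1 = 668 = 2^2 · 167, so s = 2 and d = 167.
x_0 = 225^167 mod 669 = 15.
x_1 = 15^2 mod 669 = 225.

225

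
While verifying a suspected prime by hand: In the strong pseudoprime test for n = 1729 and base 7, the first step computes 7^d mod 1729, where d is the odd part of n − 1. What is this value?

n − 1 = 1728 = 2^6 · 27, so s = 6 and d = 27.
Repeated squaring mod 1729: 7^1 ≡ 7, 7^2 ≡ 49, 7^4 ≡ 672, 7^8 ≡ 315, 7^16 ≡ 672.
27 = 16 + 8 + 2 + 1, so 7^27 ≡ 672·315·49·7 ≡ 343 (mod 1729).

343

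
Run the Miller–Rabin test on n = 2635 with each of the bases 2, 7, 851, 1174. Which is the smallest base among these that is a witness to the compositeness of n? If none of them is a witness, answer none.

2

n − 1 = 2634 = 2^1 · 1317, so s = 1 and d = 1317.
Base 2: x_0 = 2^1317 mod 2635 = 1647. x_0 ∉ {1, 2634} and s = 1, so 2 is a Miller–Rabin witness and 2635 is composite.
Base 7: x_0 = 7^1317 mod 2635 = 2527. x_0 ∉ {1, 2634} and s = 1, so 7 is a Miller–Rabin witness and 2635 is composite.
Base 851: x_0 = 851^1317 mod 2635 = 2296. x_0 ∉ {1, 2634} and s = 1, so 851 is a Miller–Rabin witness and 2635 is composite.
Base 1174: x_0 = 1174^1317 mod 2635 = 2619. x_0 ∉ {1, 2634} and s = 1, so 1174 is a Miller–Rabin witness and 2635 is composite.
The smallest witness among the given bases is 2.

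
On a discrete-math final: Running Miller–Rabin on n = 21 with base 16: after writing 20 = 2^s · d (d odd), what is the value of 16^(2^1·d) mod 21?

16

n − 1 = 20 = 2^2 · 5, so s = 2 and d = 5.
Repeated squaring mod 21: 16^1 ≡ 16, 16^2 ≡ 4, 16^4 ≡ 16.
5 = 4 + 1, so 16^5 ≡ 16·16 ≡ 4 (mod 21).
x_0 = 4.
x_1 = 4^2 mod 21 = 16.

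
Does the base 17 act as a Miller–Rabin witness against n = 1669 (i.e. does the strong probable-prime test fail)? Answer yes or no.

n − 1 = 1668 = 2^2 · 417, so s = 2 and d = 417.
Repeated squaring mod 1669: 17^1 ≡ 17, 17^2 ≡ 289, 17^4 ≡ 71, 17^8 ≡ 34, 17^16 ≡ 1156, 17^32 ≡ 1136, 17^64 ≡ 359, 17^128 ≡ 368, 17^256 ≡ 235.
417 = 256 + 128 + 32 + 1, so 17^417 ≡ 235·368·1136·17 ≡ 220 (mod 1669).
x_0 = 17^417 mod 1669 = 220.
x_0 is neither 1 nor 1668, so continue squaring.
x_1 = 220^2 mod 1669 = 1668.
x_1 ≡ −1, so 17 is not a witness.

no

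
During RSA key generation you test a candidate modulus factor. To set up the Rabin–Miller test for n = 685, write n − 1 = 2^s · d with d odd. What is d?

171

Halving: 684 → 342 → 171; 171 is odd.
So 684 = 2^2 · 171.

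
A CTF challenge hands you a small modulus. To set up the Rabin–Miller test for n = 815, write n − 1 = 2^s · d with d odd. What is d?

Halving: 814 → 407; 407 is odd.
So 814 = 2^1 · 407.

407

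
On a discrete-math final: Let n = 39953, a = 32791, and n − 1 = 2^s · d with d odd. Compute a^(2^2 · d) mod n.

34571

n − 1 = 39952 = 2^4 · 2497, so s = 4 and d = 2497.
x_0 = 32791^2497 mod 39953 = 612.
x_1 = 612^2 mod 39953 = 14967.
x_2 = 14967^2 mod 39953 = 34571.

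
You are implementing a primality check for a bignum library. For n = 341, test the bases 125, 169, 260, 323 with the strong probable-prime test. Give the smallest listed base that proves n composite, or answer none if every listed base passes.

n − 1 = 340 = 2^2 · 85, so s = 2 and d = 85.
Base 125: x_0 = 125^85 mod 341 = 1. x_0 = 1, so 125 is not a witness.
Base 169: x_0 = 169^85 mod 341 = 56. x_0 is neither 1 nor 340, so continue squaring. x_1 = 56^2 mod 341 = 67. Reached i = s−1 = 1 without hitting −1: 169 is a Miller–Rabin witness and 341 is composite.
Base 260: x_0 = 260^85 mod 341 = 285. x_0 is neither 1 nor 340, so continue squaring. x_1 = 285^2 mod 341 = 67. Reached i = s−1 = 1 without hitting −1: 260 is a Miller–Rabin witness and 341 is composite.
Base 323: x_0 = 323^85 mod 341 = 243. x_0 is neither 1 nor 340, so continue squaring. x_1 = 243^2 mod 341 = 56. Reached i = s−1 = 1 without hitting −1: 323 is a Miller–Rabin witness and 341 is composite.
The smallest witness among the given bases is 169.

169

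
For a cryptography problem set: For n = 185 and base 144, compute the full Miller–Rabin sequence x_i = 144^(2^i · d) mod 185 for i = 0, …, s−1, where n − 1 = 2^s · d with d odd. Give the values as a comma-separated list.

n − 1 = 184 = 2^3 · 23, so s = 3 and d = 23.
x_0 = 144^23 mod 185 = 49.
x_1 = 49^2 mod 185 = 181.
x_2 = 181^2 mod 185 = 16.

49, 181, 16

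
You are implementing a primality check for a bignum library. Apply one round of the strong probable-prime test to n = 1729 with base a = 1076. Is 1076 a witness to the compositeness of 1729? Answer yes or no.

no

n − 1 = 1728 = 2^6 · 27, so s = 6 and d = 27.
x_0 = 1076^27 mod 1729 = 1728.
x_0 = 1728 ≡ −1, so 1076 is not a witness.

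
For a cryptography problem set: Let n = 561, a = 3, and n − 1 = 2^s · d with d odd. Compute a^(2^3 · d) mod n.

n − 1 = 560 = 2^4 · 35, so s = 4 and d = 35.
x_0 = 3^35 mod 561 = 78.
x_1 = 78^2 mod 561 = 474.
x_2 = 474^2 mod 561 = 276.
x_3 = 276^2 mod 561 = 441.

441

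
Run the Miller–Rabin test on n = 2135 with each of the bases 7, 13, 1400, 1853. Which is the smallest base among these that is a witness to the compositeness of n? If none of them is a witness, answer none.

7

n − 1 = 2134 = 2^1 · 1067, so s = 1 and d = 1067.
Base 7: x_0 = 7^1067 mod 2135 = 2023. x_0 ∉ {1, 2134} and s = 1, so 7 is a Miller–Rabin witness and 2135 is composite.
Base 13: x_0 = 13^1067 mod 2135 = 657. x_0 ∉ {1, 2134} and s = 1, so 13 is a Miller–Rabin witness and 2135 is composite.
Base 1400: x_0 = 1400^1067 mod 2135 = 70. x_0 ∉ {1, 2134} and s = 1, so 1400 is a Miller–Rabin witness and 2135 is composite.
Base 1853: x_0 = 1853^1067 mod 2135 = 647. x_0 ∉ {1, 2134} and s = 1, so 1853 is a Miller–Rabin witness and 2135 is composite.
The smallest witness among the given bases is 7.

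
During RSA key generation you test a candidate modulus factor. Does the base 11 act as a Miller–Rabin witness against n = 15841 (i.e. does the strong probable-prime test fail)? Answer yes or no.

n − 1 = 15840 = 2^5 · 495, so s = 5 and d = 495.
Repeated squaring mod 15841: 11^1 ≡ 11, 11^2 ≡ 121, 11^4 ≡ 14641, 11^8 ≡ 14310, 11^16 ≡ 15334, 11^32 ≡ 3593, 11^64 ≡ 15075, 11^128 ≡ 639, 11^256 ≡ 12296.
495 = 256 + 128 + 64 + 32 + 8 + 4 + 2 + 1, so 11^495 ≡ 12296·639·15075·3593·14310·14641·121·11 ≡ 8989 (mod 15841).
x_0 = 11^495 mod 15841 = 8989.
x_0 is neither 1 nor 15840, so continue squaring.
x_1 = 8989^2 mod 15841 = 13021.
x_2 = 13021^2 mod 15841 = 218.
x_3 = 218^2 mod 15841 = 1.
x_3 = 1 but x_2 ≠ ±1, a nontrivial square root of 1 — 11 is a witness and 15841 is composite.

yes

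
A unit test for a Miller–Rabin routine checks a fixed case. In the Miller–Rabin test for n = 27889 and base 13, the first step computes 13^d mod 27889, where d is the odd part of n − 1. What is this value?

11522

n − 1 = 27888 = 2^4 · 1743, so s = 4 and d = 1743.
13^1743 mod 27889 = 11522.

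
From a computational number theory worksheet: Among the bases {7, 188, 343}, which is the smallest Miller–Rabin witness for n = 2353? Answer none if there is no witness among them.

none

n − 1 = 2352 = 2^4 · 147, so s = 4 and d = 147.
Base 7: x_0 = 7^147 mod 2353 = 343. x_0 is neither 1 nor 2352, so continue squaring. x_1 = 343^2 mod 2353 = 2352. x_1 ≡ −1, so 7 is not a witness.
Base 188: x_0 = 188^147 mod 2353 = 2153. x_0 is neither 1 nor 2352, so continue squaring. x_1 = 2153^2 mod 2353 = 2352. x_1 ≡ −1, so 188 is not a witness.
Base 343: x_0 = 343^147 mod 2353 = 2010. x_0 is neither 1 nor 2352, so continue squaring. x_1 = 2010^2 mod 2353 = 2352. x_1 ≡ −1, so 343 is not a witness.
No listed base is a witness for 2353.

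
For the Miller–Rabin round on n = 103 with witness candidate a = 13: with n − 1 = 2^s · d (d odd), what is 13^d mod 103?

n − 1 = 102 = 2^1 · 51, so s = 1 and d = 51.
13^51 mod 103 = 1.

1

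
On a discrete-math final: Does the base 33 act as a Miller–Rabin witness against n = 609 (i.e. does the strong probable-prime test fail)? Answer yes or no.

n − 1 = 608 = 2^5 · 19, so s = 5 and d = 19.
Repeated squaring mod 609: 33^1 ≡ 33, 33^2 ≡ 480, 33^4 ≡ 198, 33^8 ≡ 228, 33^16 ≡ 219.
19 = 16 + 2 + 1, so 33^19 ≡ 219·480·33 ≡ 96 (mod 609).
x_0 = 33^19 mod 609 = 96.
x_0 is neither 1 nor 608, so continue squaring.
x_1 = 96^2 mod 609 = 81.
x_2 = 81^2 mod 609 = 471.
x_3 = 471^2 mod 609 = 165.
x_4 = 165^2 mod 609 = 429.
Reached i = s−1 = 4 without hitting −1: 33 is a Miller–Rabin witness and 609 is composite.

yes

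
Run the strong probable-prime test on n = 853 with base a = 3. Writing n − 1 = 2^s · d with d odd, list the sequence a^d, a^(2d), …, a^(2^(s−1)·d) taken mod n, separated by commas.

n − 1 = 852 = 2^2 · 213, so s = 2 and d = 213.
x_0 = 3^213 mod 853 = 852.
x_1 = 852^2 mod 853 = 1.

852, 1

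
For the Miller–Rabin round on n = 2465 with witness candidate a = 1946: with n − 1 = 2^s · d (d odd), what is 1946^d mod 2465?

1641

n − 1 = 2464 = 2^5 · 77, so s = 5 and d = 77.
1946^77 mod 2465 = 1641.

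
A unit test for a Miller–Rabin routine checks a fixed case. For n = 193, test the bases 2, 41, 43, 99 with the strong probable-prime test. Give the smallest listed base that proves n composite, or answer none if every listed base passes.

n − 1 = 192 = 2^6 · 3, so s = 6 and d = 3.
Base 2: x_0 = 2^3 mod 193 = 8. x_0 is neither 1 nor 192, so continue squaring. x_1 = 8^2 mod 193 = 64. x_2 = 64^2 mod 193 = 43. x_3 = 43^2 mod 193 = 112. x_4 = 112^2 mod 193 = 192. x_4 ≡ −1, so 2 is not a witness.
Base 41: x_0 = 41^3 mod 193 = 20. x_0 is neither 1 nor 192, so continue squaring. x_1 = 20^2 mod 193 = 14. x_2 = 14^2 mod 193 = 3. x_3 = 3^2 mod 193 = 9. x_4 = 9^2 mod 193 = 81. x_5 = 81^2 mod 193 = 192. x_5 ≡ −1, so 41 is not a witness.
Base 43: x_0 = 43^3 mod 193 = 184. x_0 is neither 1 nor 192, so continue squaring. x_1 = 184^2 mod 193 = 81. x_2 = 81^2 mod 193 = 192. x_2 ≡ −1, so 43 is not a witness.
Base 99: x_0 = 99^3 mod 193 = 88. x_0 is neither 1 nor 192, so continue squaring. x_1 = 88^2 mod 193 = 24. x_2 = 24^2 mod 193 = 190. x_3 = 190^2 mod 193 = 9. x_4 = 9^2 mod 193 = 81. x_5 = 81^2 mod 193 = 192. x_5 ≡ −1, so 99 is not a witness.
No listed base is a witness for 193.

none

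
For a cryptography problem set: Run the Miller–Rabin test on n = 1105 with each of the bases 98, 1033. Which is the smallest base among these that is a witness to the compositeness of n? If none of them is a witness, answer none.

n − 1 = 1104 = 2^4 · 69, so s = 4 and d = 69.
Base 98: x_0 = 98^69 mod 1105 = 268. x_0 is neither 1 nor 1104, so continue squaring. x_1 = 268^2 mod 1105 = 1104. x_1 ≡ −1, so 98 is not a witness.
Base 1033: x_0 = 1033^69 mod 1105 = 863. x_0 is neither 1 nor 1104, so continue squaring. x_1 = 863^2 mod 1105 = 1104. x_1 ≡ −1, so 1033 is not a witness.
No listed base is a witness for 1105.

none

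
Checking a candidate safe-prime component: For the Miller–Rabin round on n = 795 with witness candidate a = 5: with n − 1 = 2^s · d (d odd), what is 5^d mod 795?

n − 1 = 794 = 2^1 · 397, so s = 1 and d = 397.
5^397 mod 795 = 50.

50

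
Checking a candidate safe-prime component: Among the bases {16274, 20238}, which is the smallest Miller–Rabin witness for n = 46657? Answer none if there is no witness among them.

n − 1 = 46656 = 2^6 · 729, so s = 6 and d = 729.
Base 16274: x_0 = 16274^729 mod 46657 = 5507. x_0 is neither 1 nor 46656, so continue squaring. x_1 = 5507^2 mod 46657 = 46656. x_1 ≡ −1, so 16274 is not a witness.
Base 20238: x_0 = 20238^729 mod 46657 = 46656. x_0 = 46656 ≡ −1, so 20238 is not a witness.
No listed base is a witness for 46657.

none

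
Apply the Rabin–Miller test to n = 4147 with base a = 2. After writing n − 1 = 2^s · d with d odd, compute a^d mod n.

2670

n − 1 = 4146 = 2^1 · 2073, so s = 1 and d = 2073.
Repeated squaring mod 4147: 2^1 ≡ 2, 2^2 ≡ 4, 2^4 ≡ 16, 2^8 ≡ 256, 2^16 ≡ 3331, 2^32 ≡ 2336, 2^64 ≡ 3591, 2^128 ≡ 2258, 2^256 ≡ 1901, 2^512 ≡ 1764, 2^1024 ≡ 1446, 2^2048 ≡ 828.
2073 = 2048 + 16 + 8 + 1, so 2^2073 ≡ 828·3331·256·2 ≡ 2670 (mod 4147).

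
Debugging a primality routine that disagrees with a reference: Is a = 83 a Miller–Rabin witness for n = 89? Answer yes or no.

no

n − 1 = 88 = 2^3 · 11, so s = 3 and d = 11.
x_0 = 83^11 mod 89 = 52.
x_0 is neither 1 nor 88, so continue squaring.
x_1 = 52^2 mod 89 = 34.
x_2 = 34^2 mod 89 = 88.
x_2 ≡ −1, so 83 is not a witness.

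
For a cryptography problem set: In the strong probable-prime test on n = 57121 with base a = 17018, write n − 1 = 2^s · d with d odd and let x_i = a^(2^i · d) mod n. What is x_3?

n − 1 = 57120 = 2^5 · 1785, so s = 5 and d = 1785.
x_0 = 17018^1785 mod 57121 = 37046.
x_1 = 37046^2 mod 57121 = 16970.
x_2 = 16970^2 mod 57121 = 33939.
x_3 = 33939^2 mod 57121 = 10756.

10756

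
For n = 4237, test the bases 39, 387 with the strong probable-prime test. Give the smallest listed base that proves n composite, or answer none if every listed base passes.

n − 1 = 4236 = 2^2 · 1059, so s = 2 and d = 1059.
Base 39: x_0 = 39^1059 mod 4237 = 1. x_0 = 1, so 39 is not a witness.
Base 387: x_0 = 387^1059 mod 4237 = 2015. x_0 is neither 1 nor 4236, so continue squaring. x_1 = 2015^2 mod 4237 = 1179. Reached i = s−1 = 1 without hitting −1: 387 is a Miller–Rabin witness and 4237 is composite.
The smallest witness among the given bases is 387.

387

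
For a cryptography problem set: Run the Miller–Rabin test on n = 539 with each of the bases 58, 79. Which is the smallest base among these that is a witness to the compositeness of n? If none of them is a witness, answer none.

58

n − 1 = 538 = 2^1 · 269, so s = 1 and d = 269.
Base 58: x_0 = 58^269 mod 539 = 235. x_0 ∉ {1, 538} and s = 1, so 58 is a Miller–Rabin witness and 539 is composite.
Base 79: x_0 = 79^269 mod 539 = 116. x_0 ∉ {1, 538} and s = 1, so 79 is a Miller–Rabin witness and 539 is composite.
The smallest witness among the given bases is 58.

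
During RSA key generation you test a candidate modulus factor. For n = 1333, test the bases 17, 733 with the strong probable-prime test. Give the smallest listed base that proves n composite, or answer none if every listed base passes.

n − 1 = 1332 = 2^2 · 333, so s = 2 and d = 333.
Base 17: x_0 = 17^333 mod 1333 = 821. x_0 is neither 1 nor 1332, so continue squaring. x_1 = 821^2 mod 1333 = 876. Reached i = s−1 = 1 without hitting −1: 17 is a Miller–Rabin witness and 1333 is composite.
Base 733: x_0 = 733^333 mod 1333 = 715. x_0 is neither 1 nor 1332, so continue squaring. x_1 = 715^2 mod 1333 = 686. Reached i = s−1 = 1 without hitting −1: 733 is a Miller–Rabin witness and 1333 is composite.
The smallest witness among the given bases is 17.

17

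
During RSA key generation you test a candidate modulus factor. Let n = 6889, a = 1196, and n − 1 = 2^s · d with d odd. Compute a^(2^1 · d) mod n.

n − 1 = 6888 = 2^3 · 861, so s = 3 and d = 861.
x_0 = 1196^861 mod 6889 = 3319.
x_1 = 3319^2 mod 6889 = 250.

250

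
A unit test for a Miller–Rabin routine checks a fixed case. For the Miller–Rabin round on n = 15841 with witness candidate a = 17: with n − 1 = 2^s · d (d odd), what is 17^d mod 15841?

n − 1 = 15840 = 2^5 · 495, so s = 5 and d = 495.
17^495 mod 15841 = 10198.

10198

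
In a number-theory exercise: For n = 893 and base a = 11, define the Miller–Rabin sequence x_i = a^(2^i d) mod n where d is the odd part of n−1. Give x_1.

197

n − 1 = 892 = 2^2 · 223, so s = 2 and d = 223.
Repeated squaring mod 893: 11^1 ≡ 11, 11^2 ≡ 121, 11^4 ≡ 353, 11^8 ≡ 482, 11^16 ≡ 144, 11^32 ≡ 197, 11^64 ≡ 410, 11^128 ≡ 216.
223 = 128 + 64 + 16 + 8 + 4 + 2 + 1, so 11^223 ≡ 216·410·144·482·353·121·11 ≡ 467 (mod 893).
x_0 = 467.
x_1 = 467^2 mod 893 = 197.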